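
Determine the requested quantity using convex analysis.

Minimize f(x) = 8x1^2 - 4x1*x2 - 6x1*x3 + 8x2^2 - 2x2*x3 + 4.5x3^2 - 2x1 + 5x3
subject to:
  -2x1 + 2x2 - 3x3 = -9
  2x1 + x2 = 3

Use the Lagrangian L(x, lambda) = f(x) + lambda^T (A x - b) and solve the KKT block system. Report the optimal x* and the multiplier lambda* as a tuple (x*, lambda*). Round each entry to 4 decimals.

Form the Lagrangian:
  L(x, lambda) = (1/2) x^T Q x + c^T x + lambda^T (A x - b)
Stationarity (grad_x L = 0): Q x + c + A^T lambda = 0.
Primal feasibility: A x = b.

This gives the KKT block system:
  [ Q   A^T ] [ x     ]   [-c ]
  [ A    0  ] [ lambda ] = [ b ]

Solving the linear system:
  x*      = (1.4857, 0.0286, 2.0286)
  lambda* = (4.7619, 0.019)
  f(x*)   = 24.9857

x* = (1.4857, 0.0286, 2.0286), lambda* = (4.7619, 0.019)


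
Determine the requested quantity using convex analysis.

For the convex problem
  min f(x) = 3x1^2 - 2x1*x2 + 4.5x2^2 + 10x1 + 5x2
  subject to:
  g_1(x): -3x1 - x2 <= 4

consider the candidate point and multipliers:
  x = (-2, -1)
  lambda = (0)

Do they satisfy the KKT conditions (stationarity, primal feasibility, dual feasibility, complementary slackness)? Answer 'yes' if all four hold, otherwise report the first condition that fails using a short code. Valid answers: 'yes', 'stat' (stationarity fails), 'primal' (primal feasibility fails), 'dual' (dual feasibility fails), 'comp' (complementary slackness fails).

Gradient of f: grad f(x) = Q x + c = (0, 0)
Constraint values g_i(x) = a_i^T x - b_i:
  g_1((-2, -1)) = 3
Stationarity residual: grad f(x) + sum_i lambda_i a_i = (0, 0)
  -> stationarity OK
Primal feasibility (all g_i <= 0): FAILS
Dual feasibility (all lambda_i >= 0): OK
Complementary slackness (lambda_i * g_i(x) = 0 for all i): OK

Verdict: the first failing condition is primal_feasibility -> primal.

primal


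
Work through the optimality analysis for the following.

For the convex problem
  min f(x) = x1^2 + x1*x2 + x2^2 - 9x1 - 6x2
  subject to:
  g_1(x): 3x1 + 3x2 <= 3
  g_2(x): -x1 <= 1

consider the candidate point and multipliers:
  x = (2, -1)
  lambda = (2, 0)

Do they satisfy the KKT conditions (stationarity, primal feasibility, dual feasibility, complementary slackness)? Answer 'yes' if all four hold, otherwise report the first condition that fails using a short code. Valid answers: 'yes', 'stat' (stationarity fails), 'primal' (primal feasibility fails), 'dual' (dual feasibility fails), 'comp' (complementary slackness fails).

Gradient of f: grad f(x) = Q x + c = (-6, -6)
Constraint values g_i(x) = a_i^T x - b_i:
  g_1((2, -1)) = 0
  g_2((2, -1)) = -3
Stationarity residual: grad f(x) + sum_i lambda_i a_i = (0, 0)
  -> stationarity OK
Primal feasibility (all g_i <= 0): OK
Dual feasibility (all lambda_i >= 0): OK
Complementary slackness (lambda_i * g_i(x) = 0 for all i): OK

Verdict: yes, KKT holds.

yes


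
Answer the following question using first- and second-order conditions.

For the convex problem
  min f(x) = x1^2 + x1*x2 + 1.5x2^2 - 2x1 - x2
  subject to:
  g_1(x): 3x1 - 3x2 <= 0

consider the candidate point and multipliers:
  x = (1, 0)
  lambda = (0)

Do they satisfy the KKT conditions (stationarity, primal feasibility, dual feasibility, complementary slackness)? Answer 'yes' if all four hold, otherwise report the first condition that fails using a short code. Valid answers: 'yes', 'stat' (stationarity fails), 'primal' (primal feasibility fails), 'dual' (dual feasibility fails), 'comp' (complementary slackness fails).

Gradient of f: grad f(x) = Q x + c = (0, 0)
Constraint values g_i(x) = a_i^T x - b_i:
  g_1((1, 0)) = 3
Stationarity residual: grad f(x) + sum_i lambda_i a_i = (0, 0)
  -> stationarity OK
Primal feasibility (all g_i <= 0): FAILS
Dual feasibility (all lambda_i >= 0): OK
Complementary slackness (lambda_i * g_i(x) = 0 for all i): OK

Verdict: the first failing condition is primal_feasibility -> primal.

primal


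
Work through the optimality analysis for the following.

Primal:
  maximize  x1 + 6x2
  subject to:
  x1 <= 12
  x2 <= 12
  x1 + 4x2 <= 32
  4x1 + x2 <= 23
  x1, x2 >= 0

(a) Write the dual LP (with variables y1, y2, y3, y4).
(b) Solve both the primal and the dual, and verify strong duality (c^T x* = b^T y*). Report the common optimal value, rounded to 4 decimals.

The standard primal-dual pair for 'max c^T x s.t. A x <= b, x >= 0' is:
  Dual:  min b^T y  s.t.  A^T y >= c,  y >= 0.

So the dual LP is:
  minimize  12y1 + 12y2 + 32y3 + 23y4
  subject to:
    y1 + y3 + 4y4 >= 1
    y2 + 4y3 + y4 >= 6
    y1, y2, y3, y4 >= 0

Solving the primal: x* = (0, 8).
  primal value c^T x* = 48.
Solving the dual: y* = (0, 0, 1.5, 0).
  dual value b^T y* = 48.
Strong duality: c^T x* = b^T y*. Confirmed.

48


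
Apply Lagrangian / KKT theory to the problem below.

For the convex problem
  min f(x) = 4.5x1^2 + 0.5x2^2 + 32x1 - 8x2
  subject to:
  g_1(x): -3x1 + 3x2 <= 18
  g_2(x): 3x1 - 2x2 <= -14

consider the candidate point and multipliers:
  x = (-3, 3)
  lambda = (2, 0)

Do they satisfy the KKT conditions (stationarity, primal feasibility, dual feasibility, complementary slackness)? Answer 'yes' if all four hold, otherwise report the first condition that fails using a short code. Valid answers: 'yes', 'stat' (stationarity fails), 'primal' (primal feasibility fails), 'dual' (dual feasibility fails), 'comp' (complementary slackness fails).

Gradient of f: grad f(x) = Q x + c = (5, -5)
Constraint values g_i(x) = a_i^T x - b_i:
  g_1((-3, 3)) = 0
  g_2((-3, 3)) = -1
Stationarity residual: grad f(x) + sum_i lambda_i a_i = (-1, 1)
  -> stationarity FAILS
Primal feasibility (all g_i <= 0): OK
Dual feasibility (all lambda_i >= 0): OK
Complementary slackness (lambda_i * g_i(x) = 0 for all i): OK

Verdict: the first failing condition is stationarity -> stat.

stat


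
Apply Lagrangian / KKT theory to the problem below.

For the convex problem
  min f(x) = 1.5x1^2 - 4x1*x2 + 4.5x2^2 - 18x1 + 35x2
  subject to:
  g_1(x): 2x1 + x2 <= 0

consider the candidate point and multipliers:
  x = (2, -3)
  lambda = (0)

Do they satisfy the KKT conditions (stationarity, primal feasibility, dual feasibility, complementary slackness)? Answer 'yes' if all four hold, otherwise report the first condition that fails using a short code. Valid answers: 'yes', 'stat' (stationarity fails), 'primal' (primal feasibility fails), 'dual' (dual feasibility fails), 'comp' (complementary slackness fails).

Gradient of f: grad f(x) = Q x + c = (0, 0)
Constraint values g_i(x) = a_i^T x - b_i:
  g_1((2, -3)) = 1
Stationarity residual: grad f(x) + sum_i lambda_i a_i = (0, 0)
  -> stationarity OK
Primal feasibility (all g_i <= 0): FAILS
Dual feasibility (all lambda_i >= 0): OK
Complementary slackness (lambda_i * g_i(x) = 0 for all i): OK

Verdict: the first failing condition is primal_feasibility -> primal.

primal


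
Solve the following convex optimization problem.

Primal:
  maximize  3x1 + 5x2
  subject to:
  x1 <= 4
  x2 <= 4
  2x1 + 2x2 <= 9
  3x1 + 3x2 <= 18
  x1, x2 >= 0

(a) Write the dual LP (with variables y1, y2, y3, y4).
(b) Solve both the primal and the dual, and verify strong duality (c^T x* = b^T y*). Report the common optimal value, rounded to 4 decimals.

The standard primal-dual pair for 'max c^T x s.t. A x <= b, x >= 0' is:
  Dual:  min b^T y  s.t.  A^T y >= c,  y >= 0.

So the dual LP is:
  minimize  4y1 + 4y2 + 9y3 + 18y4
  subject to:
    y1 + 2y3 + 3y4 >= 3
    y2 + 2y3 + 3y4 >= 5
    y1, y2, y3, y4 >= 0

Solving the primal: x* = (0.5, 4).
  primal value c^T x* = 21.5.
Solving the dual: y* = (0, 2, 1.5, 0).
  dual value b^T y* = 21.5.
Strong duality: c^T x* = b^T y*. Confirmed.

21.5


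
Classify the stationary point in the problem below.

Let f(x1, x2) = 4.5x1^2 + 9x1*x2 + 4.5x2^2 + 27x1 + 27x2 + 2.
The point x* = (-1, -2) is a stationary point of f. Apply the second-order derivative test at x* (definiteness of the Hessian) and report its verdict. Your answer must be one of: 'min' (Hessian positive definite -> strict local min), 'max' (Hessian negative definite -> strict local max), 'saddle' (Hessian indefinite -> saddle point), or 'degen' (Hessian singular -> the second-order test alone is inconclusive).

Compute the Hessian H = grad^2 f:
  H = [[9, 9], [9, 9]]
Verify stationarity: grad f(x*) = H x* + g = (0, 0).
Eigenvalues of H: 0, 18.
H has a zero eigenvalue (singular; positive semidefinite but not definite), so H is neither positive definite, negative definite, nor indefinite. The second-order test alone is inconclusive -> degen.
(Indeed, f is constant along the null direction of H through x*, so x* is not a strict local extremum.)

degen


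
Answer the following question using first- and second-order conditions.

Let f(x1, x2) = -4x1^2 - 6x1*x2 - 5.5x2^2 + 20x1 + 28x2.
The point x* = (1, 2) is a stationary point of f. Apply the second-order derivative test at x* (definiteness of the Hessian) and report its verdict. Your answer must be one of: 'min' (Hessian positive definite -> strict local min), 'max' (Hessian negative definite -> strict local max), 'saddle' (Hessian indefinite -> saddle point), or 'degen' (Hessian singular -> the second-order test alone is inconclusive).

Compute the Hessian H = grad^2 f:
  H = [[-8, -6], [-6, -11]]
Verify stationarity: grad f(x*) = H x* + g = (0, 0).
Eigenvalues of H: -15.6847, -3.3153.
Both eigenvalues < 0, so H is negative definite -> x* is a strict local max.

max


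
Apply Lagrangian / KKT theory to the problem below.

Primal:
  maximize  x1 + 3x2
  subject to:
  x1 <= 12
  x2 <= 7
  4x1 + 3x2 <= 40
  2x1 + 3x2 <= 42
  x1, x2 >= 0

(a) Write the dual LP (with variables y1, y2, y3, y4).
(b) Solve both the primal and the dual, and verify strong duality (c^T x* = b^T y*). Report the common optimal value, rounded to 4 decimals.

The standard primal-dual pair for 'max c^T x s.t. A x <= b, x >= 0' is:
  Dual:  min b^T y  s.t.  A^T y >= c,  y >= 0.

So the dual LP is:
  minimize  12y1 + 7y2 + 40y3 + 42y4
  subject to:
    y1 + 4y3 + 2y4 >= 1
    y2 + 3y3 + 3y4 >= 3
    y1, y2, y3, y4 >= 0

Solving the primal: x* = (4.75, 7).
  primal value c^T x* = 25.75.
Solving the dual: y* = (0, 2.25, 0.25, 0).
  dual value b^T y* = 25.75.
Strong duality: c^T x* = b^T y*. Confirmed.

25.75


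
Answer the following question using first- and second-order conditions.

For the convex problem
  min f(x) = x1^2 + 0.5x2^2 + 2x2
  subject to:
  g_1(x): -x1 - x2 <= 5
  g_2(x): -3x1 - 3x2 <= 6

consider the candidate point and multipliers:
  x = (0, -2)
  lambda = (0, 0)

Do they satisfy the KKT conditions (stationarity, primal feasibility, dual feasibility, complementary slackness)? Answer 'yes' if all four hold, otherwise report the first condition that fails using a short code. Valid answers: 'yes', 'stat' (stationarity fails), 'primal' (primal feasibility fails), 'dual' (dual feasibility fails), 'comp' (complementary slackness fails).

Gradient of f: grad f(x) = Q x + c = (0, 0)
Constraint values g_i(x) = a_i^T x - b_i:
  g_1((0, -2)) = -3
  g_2((0, -2)) = 0
Stationarity residual: grad f(x) + sum_i lambda_i a_i = (0, 0)
  -> stationarity OK
Primal feasibility (all g_i <= 0): OK
Dual feasibility (all lambda_i >= 0): OK
Complementary slackness (lambda_i * g_i(x) = 0 for all i): OK

Verdict: yes, KKT holds.

yes


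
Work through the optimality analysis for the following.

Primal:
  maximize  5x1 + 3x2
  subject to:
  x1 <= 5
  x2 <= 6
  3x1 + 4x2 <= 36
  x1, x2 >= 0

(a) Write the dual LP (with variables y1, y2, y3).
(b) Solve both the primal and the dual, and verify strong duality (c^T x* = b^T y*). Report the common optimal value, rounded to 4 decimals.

The standard primal-dual pair for 'max c^T x s.t. A x <= b, x >= 0' is:
  Dual:  min b^T y  s.t.  A^T y >= c,  y >= 0.

So the dual LP is:
  minimize  5y1 + 6y2 + 36y3
  subject to:
    y1 + 3y3 >= 5
    y2 + 4y3 >= 3
    y1, y2, y3 >= 0

Solving the primal: x* = (5, 5.25).
  primal value c^T x* = 40.75.
Solving the dual: y* = (2.75, 0, 0.75).
  dual value b^T y* = 40.75.
Strong duality: c^T x* = b^T y*. Confirmed.

40.75


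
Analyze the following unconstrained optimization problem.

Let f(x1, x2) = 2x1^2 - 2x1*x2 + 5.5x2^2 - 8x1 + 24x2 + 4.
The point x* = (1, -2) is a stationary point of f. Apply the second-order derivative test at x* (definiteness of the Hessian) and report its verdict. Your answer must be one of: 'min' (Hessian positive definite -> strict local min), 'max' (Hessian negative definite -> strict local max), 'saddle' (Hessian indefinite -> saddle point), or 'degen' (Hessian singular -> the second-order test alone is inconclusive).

Compute the Hessian H = grad^2 f:
  H = [[4, -2], [-2, 11]]
Verify stationarity: grad f(x*) = H x* + g = (0, 0).
Eigenvalues of H: 3.4689, 11.5311.
Both eigenvalues > 0, so H is positive definite -> x* is a strict local min.

min


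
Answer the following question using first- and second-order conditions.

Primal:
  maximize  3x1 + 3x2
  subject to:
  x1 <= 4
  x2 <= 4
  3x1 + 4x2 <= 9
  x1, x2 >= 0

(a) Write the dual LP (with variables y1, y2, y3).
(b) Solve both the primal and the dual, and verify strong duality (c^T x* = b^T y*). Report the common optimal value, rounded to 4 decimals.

The standard primal-dual pair for 'max c^T x s.t. A x <= b, x >= 0' is:
  Dual:  min b^T y  s.t.  A^T y >= c,  y >= 0.

So the dual LP is:
  minimize  4y1 + 4y2 + 9y3
  subject to:
    y1 + 3y3 >= 3
    y2 + 4y3 >= 3
    y1, y2, y3 >= 0

Solving the primal: x* = (3, 0).
  primal value c^T x* = 9.
Solving the dual: y* = (0, 0, 1).
  dual value b^T y* = 9.
Strong duality: c^T x* = b^T y*. Confirmed.

9


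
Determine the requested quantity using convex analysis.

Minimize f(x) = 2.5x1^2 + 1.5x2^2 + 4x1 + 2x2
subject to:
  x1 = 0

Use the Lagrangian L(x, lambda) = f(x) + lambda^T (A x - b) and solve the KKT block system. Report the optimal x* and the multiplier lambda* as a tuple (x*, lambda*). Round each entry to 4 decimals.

Form the Lagrangian:
  L(x, lambda) = (1/2) x^T Q x + c^T x + lambda^T (A x - b)
Stationarity (grad_x L = 0): Q x + c + A^T lambda = 0.
Primal feasibility: A x = b.

This gives the KKT block system:
  [ Q   A^T ] [ x     ]   [-c ]
  [ A    0  ] [ lambda ] = [ b ]

Solving the linear system:
  x*      = (0, -0.6667)
  lambda* = (-4)
  f(x*)   = -0.6667

x* = (0, -0.6667), lambda* = (-4)


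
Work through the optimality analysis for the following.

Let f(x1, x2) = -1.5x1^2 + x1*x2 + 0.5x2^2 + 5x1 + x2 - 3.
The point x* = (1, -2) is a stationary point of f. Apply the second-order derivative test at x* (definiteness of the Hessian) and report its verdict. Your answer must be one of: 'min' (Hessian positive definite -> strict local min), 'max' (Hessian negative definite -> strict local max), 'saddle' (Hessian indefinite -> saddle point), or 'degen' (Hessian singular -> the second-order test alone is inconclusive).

Compute the Hessian H = grad^2 f:
  H = [[-3, 1], [1, 1]]
Verify stationarity: grad f(x*) = H x* + g = (0, 0).
Eigenvalues of H: -3.2361, 1.2361.
Eigenvalues have mixed signs, so H is indefinite -> x* is a saddle point.

saddle


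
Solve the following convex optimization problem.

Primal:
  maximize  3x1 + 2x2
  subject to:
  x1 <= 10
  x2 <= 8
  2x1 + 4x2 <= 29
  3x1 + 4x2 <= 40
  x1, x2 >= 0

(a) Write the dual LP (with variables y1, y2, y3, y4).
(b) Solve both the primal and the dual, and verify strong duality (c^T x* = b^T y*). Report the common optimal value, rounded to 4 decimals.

The standard primal-dual pair for 'max c^T x s.t. A x <= b, x >= 0' is:
  Dual:  min b^T y  s.t.  A^T y >= c,  y >= 0.

So the dual LP is:
  minimize  10y1 + 8y2 + 29y3 + 40y4
  subject to:
    y1 + 2y3 + 3y4 >= 3
    y2 + 4y3 + 4y4 >= 2
    y1, y2, y3, y4 >= 0

Solving the primal: x* = (10, 2.25).
  primal value c^T x* = 34.5.
Solving the dual: y* = (2, 0, 0.5, 0).
  dual value b^T y* = 34.5.
Strong duality: c^T x* = b^T y*. Confirmed.

34.5


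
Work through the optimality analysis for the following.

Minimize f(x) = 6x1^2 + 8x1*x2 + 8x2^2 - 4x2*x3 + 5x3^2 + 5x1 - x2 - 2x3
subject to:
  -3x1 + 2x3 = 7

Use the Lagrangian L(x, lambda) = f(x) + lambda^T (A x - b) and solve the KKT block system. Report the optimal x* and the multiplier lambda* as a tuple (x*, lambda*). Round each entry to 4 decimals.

Form the Lagrangian:
  L(x, lambda) = (1/2) x^T Q x + c^T x + lambda^T (A x - b)
Stationarity (grad_x L = 0): Q x + c + A^T lambda = 0.
Primal feasibility: A x = b.

This gives the KKT block system:
  [ Q   A^T ] [ x     ]   [-c ]
  [ A    0  ] [ lambda ] = [ b ]

Solving the linear system:
  x*      = (-1.646, 1.1432, 1.031)
  lambda* = (-1.8686)
  f(x*)   = 0.8225

x* = (-1.646, 1.1432, 1.031), lambda* = (-1.8686)


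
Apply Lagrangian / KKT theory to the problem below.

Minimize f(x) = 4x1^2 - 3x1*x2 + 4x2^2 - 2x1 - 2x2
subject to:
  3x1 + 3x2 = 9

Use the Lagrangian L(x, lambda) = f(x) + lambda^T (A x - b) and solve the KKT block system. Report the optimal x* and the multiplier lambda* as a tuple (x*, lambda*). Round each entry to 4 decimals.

Form the Lagrangian:
  L(x, lambda) = (1/2) x^T Q x + c^T x + lambda^T (A x - b)
Stationarity (grad_x L = 0): Q x + c + A^T lambda = 0.
Primal feasibility: A x = b.

This gives the KKT block system:
  [ Q   A^T ] [ x     ]   [-c ]
  [ A    0  ] [ lambda ] = [ b ]

Solving the linear system:
  x*      = (1.5, 1.5)
  lambda* = (-1.8333)
  f(x*)   = 5.25

x* = (1.5, 1.5), lambda* = (-1.8333)


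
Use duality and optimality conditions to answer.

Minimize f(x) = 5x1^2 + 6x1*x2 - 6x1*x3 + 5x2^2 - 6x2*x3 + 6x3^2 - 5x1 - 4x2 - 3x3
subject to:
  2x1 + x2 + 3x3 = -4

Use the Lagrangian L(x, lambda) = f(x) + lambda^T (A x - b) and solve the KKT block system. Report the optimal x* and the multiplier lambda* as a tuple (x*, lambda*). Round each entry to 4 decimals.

Form the Lagrangian:
  L(x, lambda) = (1/2) x^T Q x + c^T x + lambda^T (A x - b)
Stationarity (grad_x L = 0): Q x + c + A^T lambda = 0.
Primal feasibility: A x = b.

This gives the KKT block system:
  [ Q   A^T ] [ x     ]   [-c ]
  [ A    0  ] [ lambda ] = [ b ]

Solving the linear system:
  x*      = (-0.6215, -0.0794, -0.8925)
  lambda* = (3.1682)
  f(x*)   = 9.3879

x* = (-0.6215, -0.0794, -0.8925), lambda* = (3.1682)


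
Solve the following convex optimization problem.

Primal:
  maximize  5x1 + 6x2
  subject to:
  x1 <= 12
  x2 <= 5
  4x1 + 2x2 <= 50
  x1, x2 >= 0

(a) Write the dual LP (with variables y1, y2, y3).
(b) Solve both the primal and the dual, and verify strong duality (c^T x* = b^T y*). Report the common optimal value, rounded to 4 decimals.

The standard primal-dual pair for 'max c^T x s.t. A x <= b, x >= 0' is:
  Dual:  min b^T y  s.t.  A^T y >= c,  y >= 0.

So the dual LP is:
  minimize  12y1 + 5y2 + 50y3
  subject to:
    y1 + 4y3 >= 5
    y2 + 2y3 >= 6
    y1, y2, y3 >= 0

Solving the primal: x* = (10, 5).
  primal value c^T x* = 80.
Solving the dual: y* = (0, 3.5, 1.25).
  dual value b^T y* = 80.
Strong duality: c^T x* = b^T y*. Confirmed.

80


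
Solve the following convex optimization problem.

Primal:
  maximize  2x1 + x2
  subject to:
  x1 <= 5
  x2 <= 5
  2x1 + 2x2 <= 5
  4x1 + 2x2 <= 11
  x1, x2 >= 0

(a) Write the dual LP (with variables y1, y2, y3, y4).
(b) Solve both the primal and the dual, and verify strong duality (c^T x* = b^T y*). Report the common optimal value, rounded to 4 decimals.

The standard primal-dual pair for 'max c^T x s.t. A x <= b, x >= 0' is:
  Dual:  min b^T y  s.t.  A^T y >= c,  y >= 0.

So the dual LP is:
  minimize  5y1 + 5y2 + 5y3 + 11y4
  subject to:
    y1 + 2y3 + 4y4 >= 2
    y2 + 2y3 + 2y4 >= 1
    y1, y2, y3, y4 >= 0

Solving the primal: x* = (2.5, 0).
  primal value c^T x* = 5.
Solving the dual: y* = (0, 0, 1, 0).
  dual value b^T y* = 5.
Strong duality: c^T x* = b^T y*. Confirmed.

5


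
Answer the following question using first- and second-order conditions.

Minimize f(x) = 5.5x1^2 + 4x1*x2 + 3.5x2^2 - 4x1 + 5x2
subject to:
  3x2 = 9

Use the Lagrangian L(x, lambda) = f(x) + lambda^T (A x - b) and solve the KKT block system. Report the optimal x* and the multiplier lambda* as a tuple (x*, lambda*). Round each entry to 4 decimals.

Form the Lagrangian:
  L(x, lambda) = (1/2) x^T Q x + c^T x + lambda^T (A x - b)
Stationarity (grad_x L = 0): Q x + c + A^T lambda = 0.
Primal feasibility: A x = b.

This gives the KKT block system:
  [ Q   A^T ] [ x     ]   [-c ]
  [ A    0  ] [ lambda ] = [ b ]

Solving the linear system:
  x*      = (-0.7273, 3)
  lambda* = (-7.697)
  f(x*)   = 43.5909

x* = (-0.7273, 3), lambda* = (-7.697)


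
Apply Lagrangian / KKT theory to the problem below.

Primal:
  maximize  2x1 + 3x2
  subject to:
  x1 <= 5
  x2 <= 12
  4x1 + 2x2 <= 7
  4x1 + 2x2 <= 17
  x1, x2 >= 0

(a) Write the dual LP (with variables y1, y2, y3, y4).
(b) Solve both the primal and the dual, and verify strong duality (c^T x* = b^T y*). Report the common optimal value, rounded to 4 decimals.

The standard primal-dual pair for 'max c^T x s.t. A x <= b, x >= 0' is:
  Dual:  min b^T y  s.t.  A^T y >= c,  y >= 0.

So the dual LP is:
  minimize  5y1 + 12y2 + 7y3 + 17y4
  subject to:
    y1 + 4y3 + 4y4 >= 2
    y2 + 2y3 + 2y4 >= 3
    y1, y2, y3, y4 >= 0

Solving the primal: x* = (0, 3.5).
  primal value c^T x* = 10.5.
Solving the dual: y* = (0, 0, 1.5, 0).
  dual value b^T y* = 10.5.
Strong duality: c^T x* = b^T y*. Confirmed.

10.5


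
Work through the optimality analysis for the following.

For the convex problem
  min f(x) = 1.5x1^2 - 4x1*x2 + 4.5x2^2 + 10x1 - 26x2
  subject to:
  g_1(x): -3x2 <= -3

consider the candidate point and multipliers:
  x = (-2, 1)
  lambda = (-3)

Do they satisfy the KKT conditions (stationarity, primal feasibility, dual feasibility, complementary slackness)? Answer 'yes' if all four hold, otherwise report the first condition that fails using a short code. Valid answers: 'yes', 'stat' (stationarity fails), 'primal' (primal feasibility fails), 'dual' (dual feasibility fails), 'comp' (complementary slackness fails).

Gradient of f: grad f(x) = Q x + c = (0, -9)
Constraint values g_i(x) = a_i^T x - b_i:
  g_1((-2, 1)) = 0
Stationarity residual: grad f(x) + sum_i lambda_i a_i = (0, 0)
  -> stationarity OK
Primal feasibility (all g_i <= 0): OK
Dual feasibility (all lambda_i >= 0): FAILS
Complementary slackness (lambda_i * g_i(x) = 0 for all i): OK

Verdict: the first failing condition is dual_feasibility -> dual.

dual


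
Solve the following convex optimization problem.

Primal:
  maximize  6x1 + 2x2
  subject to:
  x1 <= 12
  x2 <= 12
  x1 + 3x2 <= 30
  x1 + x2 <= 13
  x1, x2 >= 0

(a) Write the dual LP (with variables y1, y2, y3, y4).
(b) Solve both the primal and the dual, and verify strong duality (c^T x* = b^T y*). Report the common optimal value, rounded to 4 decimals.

The standard primal-dual pair for 'max c^T x s.t. A x <= b, x >= 0' is:
  Dual:  min b^T y  s.t.  A^T y >= c,  y >= 0.

So the dual LP is:
  minimize  12y1 + 12y2 + 30y3 + 13y4
  subject to:
    y1 + y3 + y4 >= 6
    y2 + 3y3 + y4 >= 2
    y1, y2, y3, y4 >= 0

Solving the primal: x* = (12, 1).
  primal value c^T x* = 74.
Solving the dual: y* = (4, 0, 0, 2).
  dual value b^T y* = 74.
Strong duality: c^T x* = b^T y*. Confirmed.

74


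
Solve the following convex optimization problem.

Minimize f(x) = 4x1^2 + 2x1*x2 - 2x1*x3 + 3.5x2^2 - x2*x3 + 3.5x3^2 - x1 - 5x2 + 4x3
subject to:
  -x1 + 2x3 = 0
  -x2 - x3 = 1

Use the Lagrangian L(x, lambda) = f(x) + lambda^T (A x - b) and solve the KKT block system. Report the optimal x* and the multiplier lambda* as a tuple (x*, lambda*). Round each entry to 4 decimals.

Form the Lagrangian:
  L(x, lambda) = (1/2) x^T Q x + c^T x + lambda^T (A x - b)
Stationarity (grad_x L = 0): Q x + c + A^T lambda = 0.
Primal feasibility: A x = b.

This gives the KKT block system:
  [ Q   A^T ] [ x     ]   [-c ]
  [ A    0  ] [ lambda ] = [ b ]

Solving the linear system:
  x*      = (-0.6875, -0.6563, -0.3438)
  lambda* = (-7.125, -10.625)
  f(x*)   = 6.6094

x* = (-0.6875, -0.6563, -0.3438), lambda* = (-7.125, -10.625)


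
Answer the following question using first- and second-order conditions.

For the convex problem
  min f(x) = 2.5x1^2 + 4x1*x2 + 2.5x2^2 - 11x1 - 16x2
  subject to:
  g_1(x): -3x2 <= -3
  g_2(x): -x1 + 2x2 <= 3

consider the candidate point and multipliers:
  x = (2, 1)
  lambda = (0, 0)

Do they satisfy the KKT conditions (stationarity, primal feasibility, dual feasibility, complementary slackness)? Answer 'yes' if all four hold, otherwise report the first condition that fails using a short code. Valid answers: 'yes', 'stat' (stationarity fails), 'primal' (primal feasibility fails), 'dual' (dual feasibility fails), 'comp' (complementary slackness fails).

Gradient of f: grad f(x) = Q x + c = (3, -3)
Constraint values g_i(x) = a_i^T x - b_i:
  g_1((2, 1)) = 0
  g_2((2, 1)) = -3
Stationarity residual: grad f(x) + sum_i lambda_i a_i = (3, -3)
  -> stationarity FAILS
Primal feasibility (all g_i <= 0): OK
Dual feasibility (all lambda_i >= 0): OK
Complementary slackness (lambda_i * g_i(x) = 0 for all i): OK

Verdict: the first failing condition is stationarity -> stat.

stat


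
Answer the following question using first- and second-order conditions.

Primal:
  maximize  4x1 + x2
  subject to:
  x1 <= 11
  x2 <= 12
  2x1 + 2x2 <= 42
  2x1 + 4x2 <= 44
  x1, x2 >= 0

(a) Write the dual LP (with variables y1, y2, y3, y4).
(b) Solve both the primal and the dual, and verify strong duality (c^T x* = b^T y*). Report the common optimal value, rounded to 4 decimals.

The standard primal-dual pair for 'max c^T x s.t. A x <= b, x >= 0' is:
  Dual:  min b^T y  s.t.  A^T y >= c,  y >= 0.

So the dual LP is:
  minimize  11y1 + 12y2 + 42y3 + 44y4
  subject to:
    y1 + 2y3 + 2y4 >= 4
    y2 + 2y3 + 4y4 >= 1
    y1, y2, y3, y4 >= 0

Solving the primal: x* = (11, 5.5).
  primal value c^T x* = 49.5.
Solving the dual: y* = (3.5, 0, 0, 0.25).
  dual value b^T y* = 49.5.
Strong duality: c^T x* = b^T y*. Confirmed.

49.5


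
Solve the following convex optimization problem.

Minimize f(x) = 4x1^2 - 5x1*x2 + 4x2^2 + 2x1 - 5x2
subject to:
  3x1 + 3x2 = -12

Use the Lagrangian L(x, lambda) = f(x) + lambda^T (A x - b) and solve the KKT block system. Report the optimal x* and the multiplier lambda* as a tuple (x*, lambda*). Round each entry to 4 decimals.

Form the Lagrangian:
  L(x, lambda) = (1/2) x^T Q x + c^T x + lambda^T (A x - b)
Stationarity (grad_x L = 0): Q x + c + A^T lambda = 0.
Primal feasibility: A x = b.

This gives the KKT block system:
  [ Q   A^T ] [ x     ]   [-c ]
  [ A    0  ] [ lambda ] = [ b ]

Solving the linear system:
  x*      = (-2.2692, -1.7308)
  lambda* = (2.5)
  f(x*)   = 17.0577

x* = (-2.2692, -1.7308), lambda* = (2.5)


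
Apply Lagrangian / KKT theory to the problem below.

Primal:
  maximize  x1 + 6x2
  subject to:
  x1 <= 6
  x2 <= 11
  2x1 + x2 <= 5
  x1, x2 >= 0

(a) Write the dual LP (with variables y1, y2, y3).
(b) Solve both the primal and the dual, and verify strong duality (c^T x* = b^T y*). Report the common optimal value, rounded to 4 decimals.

The standard primal-dual pair for 'max c^T x s.t. A x <= b, x >= 0' is:
  Dual:  min b^T y  s.t.  A^T y >= c,  y >= 0.

So the dual LP is:
  minimize  6y1 + 11y2 + 5y3
  subject to:
    y1 + 2y3 >= 1
    y2 + y3 >= 6
    y1, y2, y3 >= 0

Solving the primal: x* = (0, 5).
  primal value c^T x* = 30.
Solving the dual: y* = (0, 0, 6).
  dual value b^T y* = 30.
Strong duality: c^T x* = b^T y*. Confirmed.

30


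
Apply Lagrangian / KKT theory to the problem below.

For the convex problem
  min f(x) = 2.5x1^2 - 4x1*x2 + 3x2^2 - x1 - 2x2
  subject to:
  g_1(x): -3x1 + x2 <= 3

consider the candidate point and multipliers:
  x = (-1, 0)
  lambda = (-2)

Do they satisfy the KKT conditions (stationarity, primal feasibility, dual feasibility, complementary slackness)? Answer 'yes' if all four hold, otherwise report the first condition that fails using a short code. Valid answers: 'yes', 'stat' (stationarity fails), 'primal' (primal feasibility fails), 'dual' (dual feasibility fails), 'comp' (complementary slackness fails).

Gradient of f: grad f(x) = Q x + c = (-6, 2)
Constraint values g_i(x) = a_i^T x - b_i:
  g_1((-1, 0)) = 0
Stationarity residual: grad f(x) + sum_i lambda_i a_i = (0, 0)
  -> stationarity OK
Primal feasibility (all g_i <= 0): OK
Dual feasibility (all lambda_i >= 0): FAILS
Complementary slackness (lambda_i * g_i(x) = 0 for all i): OK

Verdict: the first failing condition is dual_feasibility -> dual.

dual


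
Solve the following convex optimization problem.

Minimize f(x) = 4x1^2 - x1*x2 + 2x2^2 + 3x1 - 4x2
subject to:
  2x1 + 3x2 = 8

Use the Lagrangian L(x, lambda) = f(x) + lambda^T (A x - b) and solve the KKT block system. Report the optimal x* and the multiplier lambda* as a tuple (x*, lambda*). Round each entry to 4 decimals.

Form the Lagrangian:
  L(x, lambda) = (1/2) x^T Q x + c^T x + lambda^T (A x - b)
Stationarity (grad_x L = 0): Q x + c + A^T lambda = 0.
Primal feasibility: A x = b.

This gives the KKT block system:
  [ Q   A^T ] [ x     ]   [-c ]
  [ A    0  ] [ lambda ] = [ b ]

Solving the linear system:
  x*      = (0.37, 2.42)
  lambda* = (-1.77)
  f(x*)   = 2.795

x* = (0.37, 2.42), lambda* = (-1.77)


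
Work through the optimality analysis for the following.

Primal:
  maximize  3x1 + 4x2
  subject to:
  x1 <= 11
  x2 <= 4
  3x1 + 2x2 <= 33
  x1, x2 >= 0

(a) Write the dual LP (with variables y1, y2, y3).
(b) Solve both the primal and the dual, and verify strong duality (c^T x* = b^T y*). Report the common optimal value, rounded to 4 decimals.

The standard primal-dual pair for 'max c^T x s.t. A x <= b, x >= 0' is:
  Dual:  min b^T y  s.t.  A^T y >= c,  y >= 0.

So the dual LP is:
  minimize  11y1 + 4y2 + 33y3
  subject to:
    y1 + 3y3 >= 3
    y2 + 2y3 >= 4
    y1, y2, y3 >= 0

Solving the primal: x* = (8.3333, 4).
  primal value c^T x* = 41.
Solving the dual: y* = (0, 2, 1).
  dual value b^T y* = 41.
Strong duality: c^T x* = b^T y*. Confirmed.

41


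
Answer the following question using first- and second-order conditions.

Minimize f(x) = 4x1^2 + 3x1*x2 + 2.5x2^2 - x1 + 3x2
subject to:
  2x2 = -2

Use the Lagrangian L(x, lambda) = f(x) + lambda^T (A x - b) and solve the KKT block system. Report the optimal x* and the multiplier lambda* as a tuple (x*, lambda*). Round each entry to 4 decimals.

Form the Lagrangian:
  L(x, lambda) = (1/2) x^T Q x + c^T x + lambda^T (A x - b)
Stationarity (grad_x L = 0): Q x + c + A^T lambda = 0.
Primal feasibility: A x = b.

This gives the KKT block system:
  [ Q   A^T ] [ x     ]   [-c ]
  [ A    0  ] [ lambda ] = [ b ]

Solving the linear system:
  x*      = (0.5, -1)
  lambda* = (0.25)
  f(x*)   = -1.5

x* = (0.5, -1), lambda* = (0.25)


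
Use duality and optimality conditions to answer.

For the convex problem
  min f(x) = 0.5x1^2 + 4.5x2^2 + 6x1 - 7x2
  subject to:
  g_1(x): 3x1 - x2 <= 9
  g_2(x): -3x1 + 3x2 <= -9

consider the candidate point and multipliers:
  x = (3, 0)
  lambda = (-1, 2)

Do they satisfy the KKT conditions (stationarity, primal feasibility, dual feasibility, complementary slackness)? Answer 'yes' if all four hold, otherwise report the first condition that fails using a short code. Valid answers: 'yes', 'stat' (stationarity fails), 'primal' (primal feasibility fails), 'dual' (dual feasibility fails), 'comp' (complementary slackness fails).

Gradient of f: grad f(x) = Q x + c = (9, -7)
Constraint values g_i(x) = a_i^T x - b_i:
  g_1((3, 0)) = 0
  g_2((3, 0)) = 0
Stationarity residual: grad f(x) + sum_i lambda_i a_i = (0, 0)
  -> stationarity OK
Primal feasibility (all g_i <= 0): OK
Dual feasibility (all lambda_i >= 0): FAILS
Complementary slackness (lambda_i * g_i(x) = 0 for all i): OK

Verdict: the first failing condition is dual_feasibility -> dual.

dual


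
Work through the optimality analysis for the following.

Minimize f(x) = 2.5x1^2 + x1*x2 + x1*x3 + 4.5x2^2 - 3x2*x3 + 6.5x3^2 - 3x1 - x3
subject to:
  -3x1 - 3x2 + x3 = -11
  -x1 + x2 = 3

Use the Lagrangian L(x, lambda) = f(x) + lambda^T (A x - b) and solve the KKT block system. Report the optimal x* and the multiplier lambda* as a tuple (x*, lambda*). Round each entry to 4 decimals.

Form the Lagrangian:
  L(x, lambda) = (1/2) x^T Q x + c^T x + lambda^T (A x - b)
Stationarity (grad_x L = 0): Q x + c + A^T lambda = 0.
Primal feasibility: A x = b.

This gives the KKT block system:
  [ Q   A^T ] [ x     ]   [-c ]
  [ A    0  ] [ lambda ] = [ b ]

Solving the linear system:
  x*      = (0.4022, 3.4022, 0.413)
  lambda* = (5.4348, -13.4783)
  f(x*)   = 49.2989

x* = (0.4022, 3.4022, 0.413), lambda* = (5.4348, -13.4783)


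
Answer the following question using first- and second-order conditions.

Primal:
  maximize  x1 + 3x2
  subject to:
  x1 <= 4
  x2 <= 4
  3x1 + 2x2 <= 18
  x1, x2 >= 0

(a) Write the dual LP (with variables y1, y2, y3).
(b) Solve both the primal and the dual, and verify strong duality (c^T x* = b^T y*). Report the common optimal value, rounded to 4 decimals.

The standard primal-dual pair for 'max c^T x s.t. A x <= b, x >= 0' is:
  Dual:  min b^T y  s.t.  A^T y >= c,  y >= 0.

So the dual LP is:
  minimize  4y1 + 4y2 + 18y3
  subject to:
    y1 + 3y3 >= 1
    y2 + 2y3 >= 3
    y1, y2, y3 >= 0

Solving the primal: x* = (3.3333, 4).
  primal value c^T x* = 15.3333.
Solving the dual: y* = (0, 2.3333, 0.3333).
  dual value b^T y* = 15.3333.
Strong duality: c^T x* = b^T y*. Confirmed.

15.3333


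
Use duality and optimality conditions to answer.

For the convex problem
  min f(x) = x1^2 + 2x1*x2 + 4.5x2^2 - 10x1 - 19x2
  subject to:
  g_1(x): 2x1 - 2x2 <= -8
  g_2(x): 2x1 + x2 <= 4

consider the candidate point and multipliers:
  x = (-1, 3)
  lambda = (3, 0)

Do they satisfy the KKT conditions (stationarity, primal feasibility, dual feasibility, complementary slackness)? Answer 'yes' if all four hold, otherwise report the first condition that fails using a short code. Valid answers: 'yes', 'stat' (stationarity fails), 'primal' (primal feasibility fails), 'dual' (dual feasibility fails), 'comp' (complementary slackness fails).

Gradient of f: grad f(x) = Q x + c = (-6, 6)
Constraint values g_i(x) = a_i^T x - b_i:
  g_1((-1, 3)) = 0
  g_2((-1, 3)) = -3
Stationarity residual: grad f(x) + sum_i lambda_i a_i = (0, 0)
  -> stationarity OK
Primal feasibility (all g_i <= 0): OK
Dual feasibility (all lambda_i >= 0): OK
Complementary slackness (lambda_i * g_i(x) = 0 for all i): OK

Verdict: yes, KKT holds.

yes


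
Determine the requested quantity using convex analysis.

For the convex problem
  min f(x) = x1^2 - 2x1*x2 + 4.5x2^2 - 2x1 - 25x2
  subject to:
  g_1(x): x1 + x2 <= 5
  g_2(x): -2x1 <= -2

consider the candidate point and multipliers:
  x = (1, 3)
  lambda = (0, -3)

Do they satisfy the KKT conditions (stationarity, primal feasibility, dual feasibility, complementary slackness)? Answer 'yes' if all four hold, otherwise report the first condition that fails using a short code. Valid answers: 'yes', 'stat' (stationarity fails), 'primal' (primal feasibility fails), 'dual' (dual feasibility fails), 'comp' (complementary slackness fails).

Gradient of f: grad f(x) = Q x + c = (-6, 0)
Constraint values g_i(x) = a_i^T x - b_i:
  g_1((1, 3)) = -1
  g_2((1, 3)) = 0
Stationarity residual: grad f(x) + sum_i lambda_i a_i = (0, 0)
  -> stationarity OK
Primal feasibility (all g_i <= 0): OK
Dual feasibility (all lambda_i >= 0): FAILS
Complementary slackness (lambda_i * g_i(x) = 0 for all i): OK

Verdict: the first failing condition is dual_feasibility -> dual.

dual


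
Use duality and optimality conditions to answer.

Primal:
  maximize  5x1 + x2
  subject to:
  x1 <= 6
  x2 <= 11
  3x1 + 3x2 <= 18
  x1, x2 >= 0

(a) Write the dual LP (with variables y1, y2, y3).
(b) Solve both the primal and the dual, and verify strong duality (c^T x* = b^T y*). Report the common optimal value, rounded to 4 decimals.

The standard primal-dual pair for 'max c^T x s.t. A x <= b, x >= 0' is:
  Dual:  min b^T y  s.t.  A^T y >= c,  y >= 0.

So the dual LP is:
  minimize  6y1 + 11y2 + 18y3
  subject to:
    y1 + 3y3 >= 5
    y2 + 3y3 >= 1
    y1, y2, y3 >= 0

Solving the primal: x* = (6, 0).
  primal value c^T x* = 30.
Solving the dual: y* = (4, 0, 0.3333).
  dual value b^T y* = 30.
Strong duality: c^T x* = b^T y*. Confirmed.

30


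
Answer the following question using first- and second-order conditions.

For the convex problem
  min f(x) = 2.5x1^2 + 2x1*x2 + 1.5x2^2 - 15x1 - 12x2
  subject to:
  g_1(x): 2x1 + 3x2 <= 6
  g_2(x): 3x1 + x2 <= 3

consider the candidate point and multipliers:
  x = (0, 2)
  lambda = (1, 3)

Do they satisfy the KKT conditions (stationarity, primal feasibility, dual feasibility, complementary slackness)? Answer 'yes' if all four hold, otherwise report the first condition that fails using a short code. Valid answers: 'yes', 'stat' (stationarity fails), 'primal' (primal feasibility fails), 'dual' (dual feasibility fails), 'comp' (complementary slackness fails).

Gradient of f: grad f(x) = Q x + c = (-11, -6)
Constraint values g_i(x) = a_i^T x - b_i:
  g_1((0, 2)) = 0
  g_2((0, 2)) = -1
Stationarity residual: grad f(x) + sum_i lambda_i a_i = (0, 0)
  -> stationarity OK
Primal feasibility (all g_i <= 0): OK
Dual feasibility (all lambda_i >= 0): OK
Complementary slackness (lambda_i * g_i(x) = 0 for all i): FAILS

Verdict: the first failing condition is complementary_slackness -> comp.

comp


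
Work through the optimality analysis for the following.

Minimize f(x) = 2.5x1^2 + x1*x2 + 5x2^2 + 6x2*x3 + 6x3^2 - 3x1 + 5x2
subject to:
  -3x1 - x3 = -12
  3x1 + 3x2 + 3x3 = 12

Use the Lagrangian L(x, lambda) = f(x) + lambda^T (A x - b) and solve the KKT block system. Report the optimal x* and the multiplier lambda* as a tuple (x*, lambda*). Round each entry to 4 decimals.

Form the Lagrangian:
  L(x, lambda) = (1/2) x^T Q x + c^T x + lambda^T (A x - b)
Stationarity (grad_x L = 0): Q x + c + A^T lambda = 0.
Primal feasibility: A x = b.

This gives the KKT block system:
  [ Q   A^T ] [ x     ]   [-c ]
  [ A    0  ] [ lambda ] = [ b ]

Solving the linear system:
  x*      = (3.5882, -0.8235, 1.2353)
  lambda* = (2.1176, -2.5882)
  f(x*)   = 20.7941

x* = (3.5882, -0.8235, 1.2353), lambda* = (2.1176, -2.5882)


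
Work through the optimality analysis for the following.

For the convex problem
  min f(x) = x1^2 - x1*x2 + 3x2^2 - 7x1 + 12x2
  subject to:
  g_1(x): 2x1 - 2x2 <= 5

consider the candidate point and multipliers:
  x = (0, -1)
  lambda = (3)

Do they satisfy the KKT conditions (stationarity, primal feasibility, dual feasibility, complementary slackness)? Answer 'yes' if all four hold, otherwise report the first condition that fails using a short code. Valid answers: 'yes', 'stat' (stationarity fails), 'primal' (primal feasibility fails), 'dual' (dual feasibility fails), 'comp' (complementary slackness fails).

Gradient of f: grad f(x) = Q x + c = (-6, 6)
Constraint values g_i(x) = a_i^T x - b_i:
  g_1((0, -1)) = -3
Stationarity residual: grad f(x) + sum_i lambda_i a_i = (0, 0)
  -> stationarity OK
Primal feasibility (all g_i <= 0): OK
Dual feasibility (all lambda_i >= 0): OK
Complementary slackness (lambda_i * g_i(x) = 0 for all i): FAILS

Verdict: the first failing condition is complementary_slackness -> comp.

comp


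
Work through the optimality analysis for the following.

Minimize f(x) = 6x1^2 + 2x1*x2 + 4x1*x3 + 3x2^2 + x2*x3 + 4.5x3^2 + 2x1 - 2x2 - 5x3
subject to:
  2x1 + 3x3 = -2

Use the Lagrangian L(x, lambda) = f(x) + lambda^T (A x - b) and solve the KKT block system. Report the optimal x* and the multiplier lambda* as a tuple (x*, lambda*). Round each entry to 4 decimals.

Form the Lagrangian:
  L(x, lambda) = (1/2) x^T Q x + c^T x + lambda^T (A x - b)
Stationarity (grad_x L = 0): Q x + c + A^T lambda = 0.
Primal feasibility: A x = b.

This gives the KKT block system:
  [ Q   A^T ] [ x     ]   [-c ]
  [ A    0  ] [ lambda ] = [ b ]

Solving the linear system:
  x*      = (-0.7, 0.6, -0.2)
  lambda* = (3)
  f(x*)   = 2.2

x* = (-0.7, 0.6, -0.2), lambda* = (3)


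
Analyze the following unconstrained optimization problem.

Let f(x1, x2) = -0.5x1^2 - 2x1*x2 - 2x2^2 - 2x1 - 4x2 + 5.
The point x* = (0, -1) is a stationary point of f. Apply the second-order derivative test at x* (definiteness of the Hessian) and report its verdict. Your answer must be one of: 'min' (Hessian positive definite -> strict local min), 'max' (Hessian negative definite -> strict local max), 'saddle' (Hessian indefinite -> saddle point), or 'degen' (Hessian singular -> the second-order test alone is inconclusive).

Compute the Hessian H = grad^2 f:
  H = [[-1, -2], [-2, -4]]
Verify stationarity: grad f(x*) = H x* + g = (0, 0).
Eigenvalues of H: -5, 0.
H has a zero eigenvalue (singular; negative semidefinite but not definite), so H is neither positive definite, negative definite, nor indefinite. The second-order test alone is inconclusive -> degen.
(Indeed, f is constant along the null direction of H through x*, so x* is not a strict local extremum.)

degen
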